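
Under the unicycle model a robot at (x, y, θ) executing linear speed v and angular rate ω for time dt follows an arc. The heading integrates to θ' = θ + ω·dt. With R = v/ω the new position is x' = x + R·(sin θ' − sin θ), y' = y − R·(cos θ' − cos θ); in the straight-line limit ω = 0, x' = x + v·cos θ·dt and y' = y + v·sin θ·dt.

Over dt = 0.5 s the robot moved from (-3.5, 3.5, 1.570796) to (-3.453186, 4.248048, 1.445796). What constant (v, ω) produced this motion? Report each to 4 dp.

v = 1.5000, ω = -0.2500

Δθ = 1.445796 − 1.570796 = -0.125000
ω = Δθ/dt = -0.125000/0.5 = -0.2500
R = −Δy/(cos θ' − cos θ) = -6.0000
v = R·ω = -6.0000·-0.2500 = 1.5000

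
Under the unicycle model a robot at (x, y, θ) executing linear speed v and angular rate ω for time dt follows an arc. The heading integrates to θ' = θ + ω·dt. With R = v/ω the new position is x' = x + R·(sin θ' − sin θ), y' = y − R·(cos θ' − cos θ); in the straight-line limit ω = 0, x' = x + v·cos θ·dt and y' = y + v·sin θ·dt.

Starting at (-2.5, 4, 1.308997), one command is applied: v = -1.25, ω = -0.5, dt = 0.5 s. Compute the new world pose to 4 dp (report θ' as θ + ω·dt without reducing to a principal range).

(-2.7352, 3.4227, 1.0590)

θ' = 1.3090 + -0.5·0.5 = 1.0590
R = v/ω = -1.25/-0.5 = 2.5000
x' = -2.5 + 2.5000·(sin 1.0590 − sin 1.3090) = -2.7352
y' = 4 − 2.5000·(cos 1.0590 − cos 1.3090) = 3.4227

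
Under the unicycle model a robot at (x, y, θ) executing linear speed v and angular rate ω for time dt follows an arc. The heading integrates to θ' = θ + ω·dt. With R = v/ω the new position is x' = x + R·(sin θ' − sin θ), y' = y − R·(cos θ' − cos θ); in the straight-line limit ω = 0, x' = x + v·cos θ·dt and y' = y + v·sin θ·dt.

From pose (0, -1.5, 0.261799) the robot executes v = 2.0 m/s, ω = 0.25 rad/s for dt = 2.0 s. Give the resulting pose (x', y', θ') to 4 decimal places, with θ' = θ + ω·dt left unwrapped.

(3.4512, 0.4386, 0.7618)

θ' = 0.2618 + 0.25·2.0 = 0.7618
R = v/ω = 2.0/0.25 = 8.0000
x' = 0 + 8.0000·(sin 0.7618 − sin 0.2618) = 3.4512
y' = -1.5 − 8.0000·(cos 0.7618 − cos 0.2618) = 0.4386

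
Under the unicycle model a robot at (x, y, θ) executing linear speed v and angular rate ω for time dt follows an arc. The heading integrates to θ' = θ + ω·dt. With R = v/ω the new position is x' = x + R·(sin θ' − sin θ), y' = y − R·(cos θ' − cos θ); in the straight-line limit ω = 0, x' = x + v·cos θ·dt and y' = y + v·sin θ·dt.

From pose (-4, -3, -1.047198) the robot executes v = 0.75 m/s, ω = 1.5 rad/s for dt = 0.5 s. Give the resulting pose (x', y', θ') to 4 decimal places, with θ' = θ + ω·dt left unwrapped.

(-3.7134, -3.2281, -0.2972)

θ' = -1.0472 + 1.5·0.5 = -0.2972
R = v/ω = 0.75/1.5 = 0.5000
x' = -4 + 0.5000·(sin -0.2972 − sin -1.0472) = -3.7134
y' = -3 − 0.5000·(cos -0.2972 − cos -1.0472) = -3.2281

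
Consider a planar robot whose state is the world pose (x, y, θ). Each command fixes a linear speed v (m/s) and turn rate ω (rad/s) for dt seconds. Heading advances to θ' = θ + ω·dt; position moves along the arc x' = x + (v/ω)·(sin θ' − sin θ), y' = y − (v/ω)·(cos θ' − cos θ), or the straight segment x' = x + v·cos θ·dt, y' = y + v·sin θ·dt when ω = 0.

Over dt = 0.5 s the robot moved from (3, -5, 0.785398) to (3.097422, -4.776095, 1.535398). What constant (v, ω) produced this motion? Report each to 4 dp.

v = 0.5000, ω = 1.5000

Δθ = 1.535398 − 0.785398 = 0.750000
ω = Δθ/dt = 0.750000/0.5 = 1.5000
R = −Δy/(cos θ' − cos θ) = 0.3333
v = R·ω = 0.3333·1.5000 = 0.5000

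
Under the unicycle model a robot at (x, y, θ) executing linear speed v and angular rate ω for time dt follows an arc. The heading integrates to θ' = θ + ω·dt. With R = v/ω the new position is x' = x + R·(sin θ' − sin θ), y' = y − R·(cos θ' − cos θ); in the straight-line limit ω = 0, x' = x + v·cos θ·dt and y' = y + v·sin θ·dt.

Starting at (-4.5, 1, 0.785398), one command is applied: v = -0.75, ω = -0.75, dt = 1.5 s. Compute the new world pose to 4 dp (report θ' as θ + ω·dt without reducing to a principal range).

(-5.5402, 0.7642, -0.3396)

θ' = 0.7854 + -0.75·1.5 = -0.3396
R = v/ω = -0.75/-0.75 = 1.0000
x' = -4.5 + 1.0000·(sin -0.3396 − sin 0.7854) = -5.5402
y' = 1 − 1.0000·(cos -0.3396 − cos 0.7854) = 0.7642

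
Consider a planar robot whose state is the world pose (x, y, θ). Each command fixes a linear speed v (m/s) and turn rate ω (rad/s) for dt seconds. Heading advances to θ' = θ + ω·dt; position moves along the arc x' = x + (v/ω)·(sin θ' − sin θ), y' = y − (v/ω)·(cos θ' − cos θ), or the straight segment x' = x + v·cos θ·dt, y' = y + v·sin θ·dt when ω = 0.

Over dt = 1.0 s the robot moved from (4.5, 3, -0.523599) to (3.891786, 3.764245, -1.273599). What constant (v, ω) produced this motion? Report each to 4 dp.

v = -1.0000, ω = -0.7500

Δθ = -1.273599 − -0.523599 = -0.750000
ω = Δθ/dt = -0.750000/1.0 = -0.7500
R = −Δy/(cos θ' − cos θ) = 1.3333
v = R·ω = 1.3333·-0.7500 = -1.0000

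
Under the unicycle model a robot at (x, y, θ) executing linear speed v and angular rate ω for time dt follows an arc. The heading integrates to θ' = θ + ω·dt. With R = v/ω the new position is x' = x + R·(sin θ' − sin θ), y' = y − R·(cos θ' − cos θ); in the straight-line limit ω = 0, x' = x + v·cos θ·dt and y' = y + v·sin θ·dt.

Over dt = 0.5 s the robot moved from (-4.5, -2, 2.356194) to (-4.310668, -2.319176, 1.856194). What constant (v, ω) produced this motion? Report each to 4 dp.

Δθ = 1.856194 − 2.356194 = -0.500000
ω = Δθ/dt = -0.500000/0.5 = -1.0000
R = −Δy/(cos θ' − cos θ) = 0.7500
v = R·ω = 0.7500·-1.0000 = -0.7500

v = -0.7500, ω = -1.0000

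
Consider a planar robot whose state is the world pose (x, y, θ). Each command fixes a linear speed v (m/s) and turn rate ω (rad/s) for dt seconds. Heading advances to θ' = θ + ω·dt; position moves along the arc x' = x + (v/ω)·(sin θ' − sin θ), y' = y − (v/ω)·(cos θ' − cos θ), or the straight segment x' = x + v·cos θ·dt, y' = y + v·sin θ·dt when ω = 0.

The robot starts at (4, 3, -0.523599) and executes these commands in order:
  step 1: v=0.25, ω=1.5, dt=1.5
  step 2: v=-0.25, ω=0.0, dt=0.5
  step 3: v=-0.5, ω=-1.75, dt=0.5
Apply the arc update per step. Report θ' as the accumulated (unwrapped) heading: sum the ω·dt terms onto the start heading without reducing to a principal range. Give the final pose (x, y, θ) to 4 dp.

step 1: θ'=1.7264 (R=0.1667) → pose (4.2480, 3.1702, 1.7264)
step 2: θ'=1.7264 (straight) → pose (4.2674, 3.0467, 1.7264)
step 3: θ'=0.8514 (R=0.2857) → pose (4.2000, 2.8141, 0.8514)

(4.2000, 2.8141, 0.8514)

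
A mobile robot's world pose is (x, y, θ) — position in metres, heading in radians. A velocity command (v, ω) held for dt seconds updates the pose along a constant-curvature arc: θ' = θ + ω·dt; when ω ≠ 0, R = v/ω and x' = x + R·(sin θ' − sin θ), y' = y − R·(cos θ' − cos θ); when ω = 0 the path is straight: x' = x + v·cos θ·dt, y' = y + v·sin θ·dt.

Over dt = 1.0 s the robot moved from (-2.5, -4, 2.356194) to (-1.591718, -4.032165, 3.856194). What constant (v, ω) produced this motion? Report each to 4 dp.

v = -1.0000, ω = 1.5000

Δθ = 3.856194 − 2.356194 = 1.500000
ω = Δθ/dt = 1.500000/1.0 = 1.5000
R = Δx/(sin θ' − sin θ) = -0.6667
v = R·ω = -0.6667·1.5000 = -1.0000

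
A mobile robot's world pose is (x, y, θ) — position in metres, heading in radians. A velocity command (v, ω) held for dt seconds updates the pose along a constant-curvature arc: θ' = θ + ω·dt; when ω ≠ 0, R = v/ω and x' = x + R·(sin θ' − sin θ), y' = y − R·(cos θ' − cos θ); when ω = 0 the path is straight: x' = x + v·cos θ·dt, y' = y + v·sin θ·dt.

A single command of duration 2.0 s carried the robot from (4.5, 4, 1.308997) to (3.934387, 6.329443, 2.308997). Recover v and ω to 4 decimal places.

Δθ = 2.308997 − 1.308997 = 1.000000
ω = Δθ/dt = 1.000000/2.0 = 0.5000
R = −Δy/(cos θ' − cos θ) = 2.5000
v = R·ω = 2.5000·0.5000 = 1.2500

v = 1.2500, ω = 0.5000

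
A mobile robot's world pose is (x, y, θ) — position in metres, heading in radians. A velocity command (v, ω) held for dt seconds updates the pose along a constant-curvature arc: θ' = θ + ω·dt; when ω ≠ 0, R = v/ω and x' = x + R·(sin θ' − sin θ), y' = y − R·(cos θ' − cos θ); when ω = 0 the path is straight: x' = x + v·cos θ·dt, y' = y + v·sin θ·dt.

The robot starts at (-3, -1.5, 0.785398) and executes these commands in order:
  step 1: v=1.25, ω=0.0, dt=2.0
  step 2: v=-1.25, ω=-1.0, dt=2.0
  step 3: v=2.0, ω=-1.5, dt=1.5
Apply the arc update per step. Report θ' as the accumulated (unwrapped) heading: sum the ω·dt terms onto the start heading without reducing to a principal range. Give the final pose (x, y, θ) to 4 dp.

(-4.9605, -1.0136, -3.4646)

step 1: θ'=0.7854 (straight) → pose (-1.2322, 0.2678, 0.7854)
step 2: θ'=-1.2146 (R=1.2500) → pose (-3.2877, 0.7158, -1.2146)
step 3: θ'=-3.4646 (R=-1.3333) → pose (-4.9605, -1.0136, -3.4646)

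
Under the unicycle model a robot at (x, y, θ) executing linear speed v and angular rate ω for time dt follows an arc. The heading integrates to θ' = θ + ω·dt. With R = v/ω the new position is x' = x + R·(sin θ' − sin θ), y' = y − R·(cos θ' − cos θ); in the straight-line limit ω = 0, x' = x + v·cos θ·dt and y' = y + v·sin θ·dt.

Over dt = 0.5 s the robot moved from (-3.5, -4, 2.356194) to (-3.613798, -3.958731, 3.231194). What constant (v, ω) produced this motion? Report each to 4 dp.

v = 0.2500, ω = 1.7500

Δθ = 3.231194 − 2.356194 = 0.875000
ω = Δθ/dt = 0.875000/0.5 = 1.7500
R = Δx/(sin θ' − sin θ) = 0.1429
v = R·ω = 0.1429·1.7500 = 0.2500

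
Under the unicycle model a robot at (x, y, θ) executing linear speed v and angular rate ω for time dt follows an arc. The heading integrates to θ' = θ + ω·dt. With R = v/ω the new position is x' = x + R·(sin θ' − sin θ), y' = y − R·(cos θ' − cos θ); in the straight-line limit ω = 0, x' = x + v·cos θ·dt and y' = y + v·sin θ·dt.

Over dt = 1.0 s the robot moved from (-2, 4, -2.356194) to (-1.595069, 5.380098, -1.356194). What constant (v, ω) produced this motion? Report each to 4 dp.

Δθ = -1.356194 − -2.356194 = 1.000000
ω = Δθ/dt = 1.000000/1.0 = 1.0000
R = −Δy/(cos θ' − cos θ) = -1.5000
v = R·ω = -1.5000·1.0000 = -1.5000

v = -1.5000, ω = 1.0000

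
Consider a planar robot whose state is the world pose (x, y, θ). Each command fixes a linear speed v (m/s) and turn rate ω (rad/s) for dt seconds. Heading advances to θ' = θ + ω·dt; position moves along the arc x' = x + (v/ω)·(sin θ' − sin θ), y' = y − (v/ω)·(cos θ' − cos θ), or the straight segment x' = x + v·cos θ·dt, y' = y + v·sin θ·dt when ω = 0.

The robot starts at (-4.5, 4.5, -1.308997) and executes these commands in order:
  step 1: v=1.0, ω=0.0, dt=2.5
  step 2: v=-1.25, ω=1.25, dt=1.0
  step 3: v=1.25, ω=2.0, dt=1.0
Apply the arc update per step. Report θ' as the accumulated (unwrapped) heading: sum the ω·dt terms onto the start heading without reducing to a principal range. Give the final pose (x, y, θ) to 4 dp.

(-4.1404, 3.6747, 1.9410)

step 1: θ'=-1.3090 (straight) → pose (-3.8530, 2.0852, -1.3090)
step 2: θ'=-0.0590 (R=-1.0000) → pose (-4.7599, 2.8246, -0.0590)
step 3: θ'=1.9410 (R=0.6250) → pose (-4.1404, 3.6747, 1.9410)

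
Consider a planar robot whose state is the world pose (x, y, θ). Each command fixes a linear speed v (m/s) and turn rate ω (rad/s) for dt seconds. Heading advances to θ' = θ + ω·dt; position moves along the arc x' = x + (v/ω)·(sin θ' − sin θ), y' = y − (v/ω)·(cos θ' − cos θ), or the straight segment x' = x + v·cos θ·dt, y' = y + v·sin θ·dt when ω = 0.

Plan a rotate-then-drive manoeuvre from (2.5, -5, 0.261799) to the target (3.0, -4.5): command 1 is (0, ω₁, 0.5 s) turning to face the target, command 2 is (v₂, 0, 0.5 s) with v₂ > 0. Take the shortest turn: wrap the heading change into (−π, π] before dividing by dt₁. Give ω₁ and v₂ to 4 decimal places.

heading to target = atan2(-4.5−-5, 3−2.5) = 0.7854
Δθ = wrap(0.7854 − 0.2618) = 0.5236; ω₁ = Δθ/dt₁ = 1.0472
distance = √((3−2.5)² + (-4.5−-5)²) = 0.7071; v₂ = distance/dt₂ = 1.4142

ω₁ = 1.0472, v₂ = 1.4142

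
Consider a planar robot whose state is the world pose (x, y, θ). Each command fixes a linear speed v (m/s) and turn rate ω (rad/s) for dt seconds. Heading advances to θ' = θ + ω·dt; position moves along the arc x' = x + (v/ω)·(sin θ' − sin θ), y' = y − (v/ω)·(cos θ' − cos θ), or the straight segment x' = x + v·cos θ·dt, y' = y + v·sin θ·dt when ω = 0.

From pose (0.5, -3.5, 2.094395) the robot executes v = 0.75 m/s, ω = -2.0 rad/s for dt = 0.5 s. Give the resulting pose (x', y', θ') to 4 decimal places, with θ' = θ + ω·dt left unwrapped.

(0.4915, -3.1405, 1.0944)

θ' = 2.0944 + -2.0·0.5 = 1.0944
R = v/ω = 0.75/-2.0 = -0.3750
x' = 0.5 + -0.3750·(sin 1.0944 − sin 2.0944) = 0.4915
y' = -3.5 − -0.3750·(cos 1.0944 − cos 2.0944) = -3.1405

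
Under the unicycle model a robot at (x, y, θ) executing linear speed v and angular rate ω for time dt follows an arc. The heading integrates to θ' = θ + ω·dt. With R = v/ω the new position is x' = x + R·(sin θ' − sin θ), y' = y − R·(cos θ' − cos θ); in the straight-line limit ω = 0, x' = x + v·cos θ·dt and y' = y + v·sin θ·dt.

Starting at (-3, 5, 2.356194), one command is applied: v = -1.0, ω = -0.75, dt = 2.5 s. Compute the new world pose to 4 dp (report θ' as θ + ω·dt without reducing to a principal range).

(-3.3257, 2.8753, 0.4812)

θ' = 2.3562 + -0.75·2.5 = 0.4812
R = v/ω = -1.0/-0.75 = 1.3333
x' = -3 + 1.3333·(sin 0.4812 − sin 2.3562) = -3.3257
y' = 5 − 1.3333·(cos 0.4812 − cos 2.3562) = 2.8753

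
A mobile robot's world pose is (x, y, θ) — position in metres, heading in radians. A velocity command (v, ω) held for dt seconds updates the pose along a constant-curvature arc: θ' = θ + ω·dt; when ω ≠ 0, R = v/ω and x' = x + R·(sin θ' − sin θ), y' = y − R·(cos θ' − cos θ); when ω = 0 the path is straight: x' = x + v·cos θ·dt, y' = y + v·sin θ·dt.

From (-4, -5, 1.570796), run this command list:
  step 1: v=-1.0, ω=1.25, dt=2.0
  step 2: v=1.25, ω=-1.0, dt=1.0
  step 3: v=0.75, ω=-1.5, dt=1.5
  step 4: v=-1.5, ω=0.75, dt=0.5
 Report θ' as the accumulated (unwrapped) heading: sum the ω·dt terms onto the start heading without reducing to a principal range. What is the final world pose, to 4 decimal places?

step 1: θ'=4.0708 (R=-0.8000) → pose (-2.5591, -5.4788, 4.0708)
step 2: θ'=3.0708 (R=-1.2500) → pose (-3.6489, -5.9776, 3.0708)
step 3: θ'=0.8208 (R=-0.5000) → pose (-3.9794, -5.1380, 0.8208)
step 4: θ'=1.1958 (R=-2.0000) → pose (-4.3770, -5.7687, 1.1958)

(-4.3770, -5.7687, 1.1958)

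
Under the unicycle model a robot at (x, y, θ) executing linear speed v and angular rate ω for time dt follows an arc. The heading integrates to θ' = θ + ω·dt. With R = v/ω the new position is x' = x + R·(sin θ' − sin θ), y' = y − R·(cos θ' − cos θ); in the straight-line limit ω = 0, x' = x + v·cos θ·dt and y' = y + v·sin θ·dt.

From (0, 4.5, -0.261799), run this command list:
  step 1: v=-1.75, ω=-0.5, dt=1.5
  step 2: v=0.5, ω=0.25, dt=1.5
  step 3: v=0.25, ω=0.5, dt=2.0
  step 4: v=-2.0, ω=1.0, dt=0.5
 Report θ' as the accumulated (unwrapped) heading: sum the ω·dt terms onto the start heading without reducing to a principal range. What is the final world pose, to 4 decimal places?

step 1: θ'=-1.0118 (R=3.5000) → pose (-2.0614, 6.0246, -1.0118)
step 2: θ'=-0.6368 (R=2.0000) → pose (-1.5551, 5.4772, -0.6368)
step 3: θ'=0.3632 (R=0.5000) → pose (-1.0801, 5.4118, 0.3632)
step 4: θ'=0.8632 (R=-2.0000) → pose (-1.8894, 4.8423, 0.8632)

(-1.8894, 4.8423, 0.8632)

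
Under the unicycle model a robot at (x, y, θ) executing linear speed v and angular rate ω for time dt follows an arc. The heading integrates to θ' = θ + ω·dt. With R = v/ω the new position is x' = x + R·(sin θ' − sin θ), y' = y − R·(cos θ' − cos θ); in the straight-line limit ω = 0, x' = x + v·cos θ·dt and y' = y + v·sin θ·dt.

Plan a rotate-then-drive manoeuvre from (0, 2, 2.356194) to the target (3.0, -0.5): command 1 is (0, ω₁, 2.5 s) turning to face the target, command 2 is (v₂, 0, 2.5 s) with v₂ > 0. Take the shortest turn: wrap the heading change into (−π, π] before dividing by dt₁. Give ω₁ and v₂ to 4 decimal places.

ω₁ = -1.2204, v₂ = 1.5620

heading to target = atan2(-0.5−2, 3−0) = -0.6947
Δθ = wrap(-0.6947 − 2.3562) = -3.0509; ω₁ = Δθ/dt₁ = -1.2204
distance = √((3−0)² + (-0.5−2)²) = 3.9051; v₂ = distance/dt₂ = 1.5620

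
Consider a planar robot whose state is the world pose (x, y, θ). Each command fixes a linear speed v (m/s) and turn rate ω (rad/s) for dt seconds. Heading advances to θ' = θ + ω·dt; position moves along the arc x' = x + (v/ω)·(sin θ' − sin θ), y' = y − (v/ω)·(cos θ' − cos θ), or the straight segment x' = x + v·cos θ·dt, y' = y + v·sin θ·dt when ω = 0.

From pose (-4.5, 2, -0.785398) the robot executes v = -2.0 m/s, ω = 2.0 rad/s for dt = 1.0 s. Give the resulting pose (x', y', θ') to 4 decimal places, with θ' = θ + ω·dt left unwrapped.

θ' = -0.7854 + 2.0·1.0 = 1.2146
R = v/ω = -2.0/2.0 = -1.0000
x' = -4.5 + -1.0000·(sin 1.2146 − sin -0.7854) = -6.1443
y' = 2 − -1.0000·(cos 1.2146 − cos -0.7854) = 1.6416

(-6.1443, 1.6416, 1.2146)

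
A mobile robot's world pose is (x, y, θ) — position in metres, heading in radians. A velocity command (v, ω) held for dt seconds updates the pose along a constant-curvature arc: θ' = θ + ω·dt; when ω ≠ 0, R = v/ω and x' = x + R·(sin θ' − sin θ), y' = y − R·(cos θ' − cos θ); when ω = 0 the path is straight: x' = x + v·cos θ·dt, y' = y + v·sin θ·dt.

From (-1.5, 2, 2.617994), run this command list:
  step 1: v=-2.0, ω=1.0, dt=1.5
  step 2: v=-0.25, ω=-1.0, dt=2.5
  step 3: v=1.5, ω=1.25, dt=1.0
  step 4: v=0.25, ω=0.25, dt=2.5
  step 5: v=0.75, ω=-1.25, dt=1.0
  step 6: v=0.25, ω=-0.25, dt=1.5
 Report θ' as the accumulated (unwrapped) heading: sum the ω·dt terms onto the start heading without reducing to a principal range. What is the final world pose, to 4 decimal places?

step 1: θ'=4.1180 (R=-2.0000) → pose (1.1570, 2.6120, 4.1180)
step 2: θ'=1.6180 (R=0.2500) → pose (1.6138, 2.4838, 1.6180)
step 3: θ'=2.8680 (R=1.2000) → pose (0.7394, 3.5826, 2.8680)
step 4: θ'=3.4930 (R=1.0000) → pose (0.1250, 3.5587, 3.4930)
step 5: θ'=2.2430 (R=-0.6000) → pose (-0.5510, 3.7484, 2.2430)
step 6: θ'=1.8680 (R=-1.0000) → pose (-0.7247, 4.0782, 1.8680)

(-0.7247, 4.0782, 1.8680)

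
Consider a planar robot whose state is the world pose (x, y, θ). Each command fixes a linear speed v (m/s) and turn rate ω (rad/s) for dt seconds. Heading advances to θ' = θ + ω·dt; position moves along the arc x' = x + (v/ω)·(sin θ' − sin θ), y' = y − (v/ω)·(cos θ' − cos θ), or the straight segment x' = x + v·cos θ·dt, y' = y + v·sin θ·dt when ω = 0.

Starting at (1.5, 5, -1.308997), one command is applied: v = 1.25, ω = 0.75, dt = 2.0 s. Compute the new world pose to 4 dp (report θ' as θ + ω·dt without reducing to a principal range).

θ' = -1.3090 + 0.75·2.0 = 0.1910
R = v/ω = 1.25/0.75 = 1.6667
x' = 1.5 + 1.6667·(sin 0.1910 − sin -1.3090) = 3.4263
y' = 5 − 1.6667·(cos 0.1910 − cos -1.3090) = 3.7950

(3.4263, 3.7950, 0.1910)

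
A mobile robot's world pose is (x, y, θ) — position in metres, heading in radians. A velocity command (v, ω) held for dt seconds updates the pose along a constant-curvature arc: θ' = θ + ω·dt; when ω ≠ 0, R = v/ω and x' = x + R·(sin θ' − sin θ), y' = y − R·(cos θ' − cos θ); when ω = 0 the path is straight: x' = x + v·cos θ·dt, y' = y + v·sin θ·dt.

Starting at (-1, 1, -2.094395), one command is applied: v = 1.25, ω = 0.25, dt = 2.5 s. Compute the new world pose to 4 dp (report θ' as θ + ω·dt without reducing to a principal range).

(-1.6442, -2.0061, -1.4694)

θ' = -2.0944 + 0.25·2.5 = -1.4694
R = v/ω = 1.25/0.25 = 5.0000
x' = -1 + 5.0000·(sin -1.4694 − sin -2.0944) = -1.6442
y' = 1 − 5.0000·(cos -1.4694 − cos -2.0944) = -2.0061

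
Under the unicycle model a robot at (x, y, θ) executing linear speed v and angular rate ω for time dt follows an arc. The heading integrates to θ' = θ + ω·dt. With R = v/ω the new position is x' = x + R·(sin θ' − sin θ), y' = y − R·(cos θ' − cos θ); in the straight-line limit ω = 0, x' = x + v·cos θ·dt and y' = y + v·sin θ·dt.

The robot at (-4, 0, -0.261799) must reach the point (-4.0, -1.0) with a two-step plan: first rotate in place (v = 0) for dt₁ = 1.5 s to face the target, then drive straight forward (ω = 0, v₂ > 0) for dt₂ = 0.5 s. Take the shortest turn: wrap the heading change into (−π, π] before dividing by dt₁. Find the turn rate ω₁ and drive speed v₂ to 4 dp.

heading to target = atan2(-1−0, -4−-4) = -1.5708
Δθ = wrap(-1.5708 − -0.2618) = -1.3090; ω₁ = Δθ/dt₁ = -0.8727
distance = √((-4−-4)² + (-1−0)²) = 1.0000; v₂ = distance/dt₂ = 2.0000

ω₁ = -0.8727, v₂ = 2.0000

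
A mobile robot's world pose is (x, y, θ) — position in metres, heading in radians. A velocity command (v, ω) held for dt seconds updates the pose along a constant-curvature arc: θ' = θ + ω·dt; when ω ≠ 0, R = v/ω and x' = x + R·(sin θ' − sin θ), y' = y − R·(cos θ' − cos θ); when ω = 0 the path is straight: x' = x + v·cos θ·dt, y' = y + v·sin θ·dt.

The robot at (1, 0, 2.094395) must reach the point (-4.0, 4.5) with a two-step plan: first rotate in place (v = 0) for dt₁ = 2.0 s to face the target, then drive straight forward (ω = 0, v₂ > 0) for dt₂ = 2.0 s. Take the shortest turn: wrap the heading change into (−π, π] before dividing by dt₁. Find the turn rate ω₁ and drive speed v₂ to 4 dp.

ω₁ = 0.1572, v₂ = 3.3634

heading to target = atan2(4.5−0, -4−1) = 2.4088
Δθ = wrap(2.4088 − 2.0944) = 0.3144; ω₁ = Δθ/dt₁ = 0.1572
distance = √((-4−1)² + (4.5−0)²) = 6.7268; v₂ = distance/dt₂ = 3.3634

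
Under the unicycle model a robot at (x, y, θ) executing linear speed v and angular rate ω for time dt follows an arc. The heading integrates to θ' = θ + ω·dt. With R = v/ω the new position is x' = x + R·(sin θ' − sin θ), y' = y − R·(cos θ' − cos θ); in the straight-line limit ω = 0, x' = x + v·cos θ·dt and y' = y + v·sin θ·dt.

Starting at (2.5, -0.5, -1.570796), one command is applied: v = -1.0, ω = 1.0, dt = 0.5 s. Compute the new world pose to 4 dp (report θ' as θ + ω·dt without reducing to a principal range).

(2.3776, -0.0206, -1.0708)

θ' = -1.5708 + 1.0·0.5 = -1.0708
R = v/ω = -1.0/1.0 = -1.0000
x' = 2.5 + -1.0000·(sin -1.0708 − sin -1.5708) = 2.3776
y' = -0.5 − -1.0000·(cos -1.0708 − cos -1.5708) = -0.0206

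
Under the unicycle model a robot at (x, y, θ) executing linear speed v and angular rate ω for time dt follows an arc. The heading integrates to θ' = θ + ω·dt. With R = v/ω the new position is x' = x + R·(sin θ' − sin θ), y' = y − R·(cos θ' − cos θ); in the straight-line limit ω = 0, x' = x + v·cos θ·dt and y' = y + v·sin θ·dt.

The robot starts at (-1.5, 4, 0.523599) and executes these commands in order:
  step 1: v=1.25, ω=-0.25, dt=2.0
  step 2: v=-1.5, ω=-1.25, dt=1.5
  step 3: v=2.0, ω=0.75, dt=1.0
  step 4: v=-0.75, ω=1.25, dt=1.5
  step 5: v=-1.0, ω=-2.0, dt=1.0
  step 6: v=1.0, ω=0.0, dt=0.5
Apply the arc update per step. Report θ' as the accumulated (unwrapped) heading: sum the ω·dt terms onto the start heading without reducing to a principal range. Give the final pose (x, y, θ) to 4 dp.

(-1.7208, 4.1318, -1.2264)

step 1: θ'=0.0236 (R=-5.0000) → pose (0.8820, 4.6685, 0.0236)
step 2: θ'=-1.8514 (R=1.2000) → pose (-0.2994, 6.2005, -1.8514)
step 3: θ'=-1.1014 (R=2.6667) → pose (-0.1152, 4.2557, -1.1014)
step 4: θ'=0.7736 (R=-0.6000) → pose (-1.0696, 4.4135, 0.7736)
step 5: θ'=-1.2264 (R=0.5000) → pose (-1.8896, 4.6024, -1.2264)
step 6: θ'=-1.2264 (straight) → pose (-1.7208, 4.1318, -1.2264)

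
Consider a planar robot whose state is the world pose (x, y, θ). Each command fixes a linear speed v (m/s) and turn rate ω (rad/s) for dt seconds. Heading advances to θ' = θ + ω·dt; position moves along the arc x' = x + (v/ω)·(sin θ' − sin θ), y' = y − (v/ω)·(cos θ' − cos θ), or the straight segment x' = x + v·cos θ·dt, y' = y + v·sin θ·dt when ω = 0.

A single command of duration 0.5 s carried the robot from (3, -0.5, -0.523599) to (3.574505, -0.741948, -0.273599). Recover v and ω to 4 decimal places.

Δθ = -0.273599 − -0.523599 = 0.250000
ω = Δθ/dt = 0.250000/0.5 = 0.5000
R = Δx/(sin θ' − sin θ) = 2.5000
v = R·ω = 2.5000·0.5000 = 1.2500

v = 1.2500, ω = 0.5000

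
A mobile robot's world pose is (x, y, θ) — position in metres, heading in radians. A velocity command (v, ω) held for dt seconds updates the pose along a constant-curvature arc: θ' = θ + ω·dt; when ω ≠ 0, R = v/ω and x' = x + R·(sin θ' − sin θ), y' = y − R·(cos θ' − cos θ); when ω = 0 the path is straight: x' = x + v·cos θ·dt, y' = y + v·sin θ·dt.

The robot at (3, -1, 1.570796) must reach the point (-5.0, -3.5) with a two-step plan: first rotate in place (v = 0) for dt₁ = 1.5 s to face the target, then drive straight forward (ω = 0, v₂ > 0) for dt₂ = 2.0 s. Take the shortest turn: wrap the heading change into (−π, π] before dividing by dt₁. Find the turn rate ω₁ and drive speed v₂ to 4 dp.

ω₁ = 1.2491, v₂ = 4.1908

heading to target = atan2(-3.5−-1, -5−3) = -2.8387
Δθ = wrap(-2.8387 − 1.5708) = 1.8737; ω₁ = Δθ/dt₁ = 1.2491
distance = √((-5−3)² + (-3.5−-1)²) = 8.3815; v₂ = distance/dt₂ = 4.1908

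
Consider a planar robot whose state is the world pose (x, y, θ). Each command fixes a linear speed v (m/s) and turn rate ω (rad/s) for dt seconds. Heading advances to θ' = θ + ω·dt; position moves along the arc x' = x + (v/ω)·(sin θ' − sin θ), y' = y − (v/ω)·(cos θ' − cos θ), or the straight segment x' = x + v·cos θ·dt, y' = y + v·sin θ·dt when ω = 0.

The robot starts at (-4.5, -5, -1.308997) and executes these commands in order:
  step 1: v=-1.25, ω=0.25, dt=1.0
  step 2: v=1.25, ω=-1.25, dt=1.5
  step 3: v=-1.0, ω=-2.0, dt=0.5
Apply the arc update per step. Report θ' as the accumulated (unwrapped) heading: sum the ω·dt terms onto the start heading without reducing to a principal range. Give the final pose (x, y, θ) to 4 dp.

step 1: θ'=-1.0590 (R=-5.0000) → pose (-4.9703, -3.8454, -1.0590)
step 2: θ'=-2.9340 (R=-1.0000) → pose (-5.6361, -5.3136, -2.9340)
step 3: θ'=-3.9340 (R=0.5000) → pose (-5.1770, -5.4518, -3.9340)

(-5.1770, -5.4518, -3.9340)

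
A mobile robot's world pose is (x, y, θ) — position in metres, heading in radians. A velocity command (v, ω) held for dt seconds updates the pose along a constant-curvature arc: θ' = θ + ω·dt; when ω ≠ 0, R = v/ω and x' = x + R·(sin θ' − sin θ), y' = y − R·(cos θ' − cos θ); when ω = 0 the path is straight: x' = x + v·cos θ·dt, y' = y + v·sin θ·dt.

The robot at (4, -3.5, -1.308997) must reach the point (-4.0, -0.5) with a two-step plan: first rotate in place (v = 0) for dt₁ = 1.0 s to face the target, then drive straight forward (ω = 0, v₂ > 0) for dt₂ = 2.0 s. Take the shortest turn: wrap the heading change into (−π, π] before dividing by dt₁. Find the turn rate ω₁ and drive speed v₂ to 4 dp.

heading to target = atan2(-0.5−-3.5, -4−4) = 2.7828
Δθ = wrap(2.7828 − -1.3090) = -2.1914; ω₁ = Δθ/dt₁ = -2.1914
distance = √((-4−4)² + (-0.5−-3.5)²) = 8.5440; v₂ = distance/dt₂ = 4.2720

ω₁ = -2.1914, v₂ = 4.2720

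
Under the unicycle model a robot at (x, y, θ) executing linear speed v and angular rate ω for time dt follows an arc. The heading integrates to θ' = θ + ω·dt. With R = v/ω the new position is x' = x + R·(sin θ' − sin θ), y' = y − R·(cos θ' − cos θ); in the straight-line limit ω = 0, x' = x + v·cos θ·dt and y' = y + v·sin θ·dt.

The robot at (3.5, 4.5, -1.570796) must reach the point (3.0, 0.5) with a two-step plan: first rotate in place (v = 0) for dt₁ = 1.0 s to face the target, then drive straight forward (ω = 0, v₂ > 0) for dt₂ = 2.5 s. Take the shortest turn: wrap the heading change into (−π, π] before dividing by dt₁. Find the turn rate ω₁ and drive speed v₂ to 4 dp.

ω₁ = -0.1244, v₂ = 1.6125

heading to target = atan2(0.5−4.5, 3−3.5) = -1.6952
Δθ = wrap(-1.6952 − -1.5708) = -0.1244; ω₁ = Δθ/dt₁ = -0.1244
distance = √((3−3.5)² + (0.5−4.5)²) = 4.0311; v₂ = distance/dt₂ = 1.6125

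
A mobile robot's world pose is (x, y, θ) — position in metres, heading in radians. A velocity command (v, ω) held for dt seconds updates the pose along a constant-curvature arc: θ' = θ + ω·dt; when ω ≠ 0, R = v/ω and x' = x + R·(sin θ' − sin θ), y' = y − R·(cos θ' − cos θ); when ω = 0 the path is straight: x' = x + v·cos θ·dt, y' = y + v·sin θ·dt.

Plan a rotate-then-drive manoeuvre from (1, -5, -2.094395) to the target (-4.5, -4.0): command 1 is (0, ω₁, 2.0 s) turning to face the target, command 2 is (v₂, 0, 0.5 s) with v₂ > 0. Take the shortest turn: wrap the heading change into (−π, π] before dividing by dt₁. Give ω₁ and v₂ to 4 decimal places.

heading to target = atan2(-4−-5, -4.5−1) = 2.9617
Δθ = wrap(2.9617 − -2.0944) = -1.2271; ω₁ = Δθ/dt₁ = -0.6135
distance = √((-4.5−1)² + (-4−-5)²) = 5.5902; v₂ = distance/dt₂ = 11.1803

ω₁ = -0.6135, v₂ = 11.1803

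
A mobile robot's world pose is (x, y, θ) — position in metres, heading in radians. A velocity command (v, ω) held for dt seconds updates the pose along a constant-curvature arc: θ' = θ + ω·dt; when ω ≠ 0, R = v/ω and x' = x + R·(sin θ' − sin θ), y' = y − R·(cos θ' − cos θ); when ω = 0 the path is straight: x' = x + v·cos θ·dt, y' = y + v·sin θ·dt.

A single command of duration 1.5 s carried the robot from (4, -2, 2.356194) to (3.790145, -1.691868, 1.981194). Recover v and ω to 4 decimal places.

Δθ = 1.981194 − 2.356194 = -0.375000
ω = Δθ/dt = -0.375000/1.5 = -0.2500
R = −Δy/(cos θ' − cos θ) = -1.0000
v = R·ω = -1.0000·-0.2500 = 0.2500

v = 0.2500, ω = -0.2500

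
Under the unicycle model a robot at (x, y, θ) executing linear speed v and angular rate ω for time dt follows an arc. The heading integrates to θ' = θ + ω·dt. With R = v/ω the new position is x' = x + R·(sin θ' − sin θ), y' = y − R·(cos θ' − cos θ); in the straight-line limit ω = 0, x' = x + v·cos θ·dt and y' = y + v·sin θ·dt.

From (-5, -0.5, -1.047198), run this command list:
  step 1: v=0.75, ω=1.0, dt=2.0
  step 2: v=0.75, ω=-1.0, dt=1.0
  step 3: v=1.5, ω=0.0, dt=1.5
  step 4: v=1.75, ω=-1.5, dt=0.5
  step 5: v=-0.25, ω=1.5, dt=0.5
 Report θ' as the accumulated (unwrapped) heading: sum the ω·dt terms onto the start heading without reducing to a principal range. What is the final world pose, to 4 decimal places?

step 1: θ'=0.9528 (R=0.7500) → pose (-3.7392, -0.5596, 0.9528)
step 2: θ'=-0.0472 (R=-0.7500) → pose (-3.0925, -0.2449, -0.0472)
step 3: θ'=-0.0472 (straight) → pose (-0.8450, -0.3511, -0.0472)
step 4: θ'=-0.7972 (R=-1.1667) → pose (-0.0654, -0.7013, -0.7972)
step 5: θ'=-0.0472 (R=-0.1667) → pose (-0.1768, -0.6513, -0.0472)

(-0.1768, -0.6513, -0.0472)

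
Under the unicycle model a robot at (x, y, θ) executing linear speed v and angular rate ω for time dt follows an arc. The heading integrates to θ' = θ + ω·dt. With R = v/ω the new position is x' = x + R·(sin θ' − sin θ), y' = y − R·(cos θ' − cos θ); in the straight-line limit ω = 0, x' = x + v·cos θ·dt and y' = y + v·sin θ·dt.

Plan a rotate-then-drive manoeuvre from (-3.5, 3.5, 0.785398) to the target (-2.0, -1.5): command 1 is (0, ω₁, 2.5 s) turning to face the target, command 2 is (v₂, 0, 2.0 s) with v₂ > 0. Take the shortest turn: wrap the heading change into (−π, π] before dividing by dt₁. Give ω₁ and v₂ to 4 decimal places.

heading to target = atan2(-1.5−3.5, -2−-3.5) = -1.2793
Δθ = wrap(-1.2793 − 0.7854) = -2.0647; ω₁ = Δθ/dt₁ = -0.8259
distance = √((-2−-3.5)² + (-1.5−3.5)²) = 5.2202; v₂ = distance/dt₂ = 2.6101

ω₁ = -0.8259, v₂ = 2.6101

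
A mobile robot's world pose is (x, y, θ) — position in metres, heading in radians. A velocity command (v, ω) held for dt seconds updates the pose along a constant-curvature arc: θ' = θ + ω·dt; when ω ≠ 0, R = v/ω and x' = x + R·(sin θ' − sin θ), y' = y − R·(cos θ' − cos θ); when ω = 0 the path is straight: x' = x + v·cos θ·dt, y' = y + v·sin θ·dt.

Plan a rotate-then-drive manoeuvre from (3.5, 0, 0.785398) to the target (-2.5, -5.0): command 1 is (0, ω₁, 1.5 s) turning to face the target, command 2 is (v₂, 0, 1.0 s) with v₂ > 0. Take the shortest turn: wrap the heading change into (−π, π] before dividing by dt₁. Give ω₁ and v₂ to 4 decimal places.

ω₁ = 2.0340, v₂ = 7.8102

heading to target = atan2(-5−0, -2.5−3.5) = -2.4469
Δθ = wrap(-2.4469 − 0.7854) = 3.0509; ω₁ = Δθ/dt₁ = 2.0340
distance = √((-2.5−3.5)² + (-5−0)²) = 7.8102; v₂ = distance/dt₂ = 7.8102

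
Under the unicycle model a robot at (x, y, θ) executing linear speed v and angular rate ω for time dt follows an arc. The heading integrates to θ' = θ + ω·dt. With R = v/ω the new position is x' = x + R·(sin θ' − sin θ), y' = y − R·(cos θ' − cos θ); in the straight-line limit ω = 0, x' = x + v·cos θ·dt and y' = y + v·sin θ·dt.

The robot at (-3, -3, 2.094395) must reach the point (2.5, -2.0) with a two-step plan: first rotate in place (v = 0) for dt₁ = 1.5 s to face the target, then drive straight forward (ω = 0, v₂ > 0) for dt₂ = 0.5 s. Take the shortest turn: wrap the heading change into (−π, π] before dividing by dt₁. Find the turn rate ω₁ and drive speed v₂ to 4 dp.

heading to target = atan2(-2−-3, 2.5−-3) = 0.1799
Δθ = wrap(0.1799 − 2.0944) = -1.9145; ω₁ = Δθ/dt₁ = -1.2764
distance = √((2.5−-3)² + (-2−-3)²) = 5.5902; v₂ = distance/dt₂ = 11.1803

ω₁ = -1.2764, v₂ = 11.1803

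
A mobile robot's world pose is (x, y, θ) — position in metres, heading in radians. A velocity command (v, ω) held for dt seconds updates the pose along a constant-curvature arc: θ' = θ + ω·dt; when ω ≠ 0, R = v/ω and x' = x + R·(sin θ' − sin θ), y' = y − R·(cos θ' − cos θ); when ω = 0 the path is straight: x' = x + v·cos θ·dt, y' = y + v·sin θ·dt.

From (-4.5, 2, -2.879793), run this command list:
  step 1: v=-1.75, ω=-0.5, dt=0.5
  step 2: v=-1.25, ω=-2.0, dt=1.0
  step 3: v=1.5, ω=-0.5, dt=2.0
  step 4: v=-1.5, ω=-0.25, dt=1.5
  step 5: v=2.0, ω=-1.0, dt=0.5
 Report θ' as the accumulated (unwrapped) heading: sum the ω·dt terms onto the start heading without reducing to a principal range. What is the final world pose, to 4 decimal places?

(-2.1266, 2.6160, -7.0048)

step 1: θ'=-3.1298 (R=3.5000) → pose (-3.6354, 2.1190, -3.1298)
step 2: θ'=-5.1298 (R=0.6250) → pose (-3.0567, 1.2407, -5.1298)
step 3: θ'=-6.1298 (R=-3.0000) → pose (-0.7727, 2.9893, -6.1298)
step 4: θ'=-6.5048 (R=6.0000) → pose (-3.0082, 3.0656, -6.5048)
step 5: θ'=-7.0048 (R=-2.0000) → pose (-2.1266, 2.6160, -7.0048)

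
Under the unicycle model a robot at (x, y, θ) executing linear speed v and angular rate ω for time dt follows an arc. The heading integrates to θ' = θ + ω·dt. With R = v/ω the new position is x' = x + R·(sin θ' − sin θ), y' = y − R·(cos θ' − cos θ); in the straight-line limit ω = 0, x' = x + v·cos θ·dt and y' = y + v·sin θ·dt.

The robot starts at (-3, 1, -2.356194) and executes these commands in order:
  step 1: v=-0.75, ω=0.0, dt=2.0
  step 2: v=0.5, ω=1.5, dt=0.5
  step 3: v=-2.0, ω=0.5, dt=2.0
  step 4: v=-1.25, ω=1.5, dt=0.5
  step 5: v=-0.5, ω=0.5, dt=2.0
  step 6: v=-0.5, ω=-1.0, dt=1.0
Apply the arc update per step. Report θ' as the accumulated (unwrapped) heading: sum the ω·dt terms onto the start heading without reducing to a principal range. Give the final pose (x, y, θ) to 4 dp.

step 1: θ'=-2.3562 (straight) → pose (-1.9393, 2.0607, -2.3562)
step 2: θ'=-1.6062 (R=0.3333) → pose (-2.0368, 1.8368, -1.6062)
step 3: θ'=-0.6062 (R=-4.0000) → pose (-3.7553, 5.2656, -0.6062)
step 4: θ'=0.1438 (R=-0.8333) → pose (-4.3495, 5.4055, 0.1438)
step 5: θ'=1.1438 (R=-1.0000) → pose (-5.1164, 4.8299, 1.1438)
step 6: θ'=0.1438 (R=0.5000) → pose (-5.4999, 4.5422, 0.1438)

(-5.4999, 4.5422, 0.1438)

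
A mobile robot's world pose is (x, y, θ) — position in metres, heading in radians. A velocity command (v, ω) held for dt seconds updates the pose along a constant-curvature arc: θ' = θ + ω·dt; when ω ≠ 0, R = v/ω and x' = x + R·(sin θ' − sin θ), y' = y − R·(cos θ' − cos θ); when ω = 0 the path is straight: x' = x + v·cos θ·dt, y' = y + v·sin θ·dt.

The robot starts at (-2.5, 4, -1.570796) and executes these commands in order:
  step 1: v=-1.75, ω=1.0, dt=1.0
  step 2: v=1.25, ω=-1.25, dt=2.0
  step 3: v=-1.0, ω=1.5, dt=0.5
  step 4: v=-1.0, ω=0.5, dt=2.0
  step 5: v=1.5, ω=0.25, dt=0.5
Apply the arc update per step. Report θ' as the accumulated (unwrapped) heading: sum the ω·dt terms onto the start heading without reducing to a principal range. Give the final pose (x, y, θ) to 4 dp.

(-2.6285, 4.9891, -1.1958)

step 1: θ'=-0.5708 (R=-1.7500) → pose (-3.3045, 5.4726, -0.5708)
step 2: θ'=-3.0708 (R=-1.0000) → pose (-3.7740, 3.6336, -3.0708)
step 3: θ'=-2.3208 (R=-0.6667) → pose (-3.3334, 3.8442, -2.3208)
step 4: θ'=-1.3208 (R=-2.0000) → pose (-2.8590, 5.7023, -1.3208)
step 5: θ'=-1.1958 (R=6.0000) → pose (-2.6285, 4.9891, -1.1958)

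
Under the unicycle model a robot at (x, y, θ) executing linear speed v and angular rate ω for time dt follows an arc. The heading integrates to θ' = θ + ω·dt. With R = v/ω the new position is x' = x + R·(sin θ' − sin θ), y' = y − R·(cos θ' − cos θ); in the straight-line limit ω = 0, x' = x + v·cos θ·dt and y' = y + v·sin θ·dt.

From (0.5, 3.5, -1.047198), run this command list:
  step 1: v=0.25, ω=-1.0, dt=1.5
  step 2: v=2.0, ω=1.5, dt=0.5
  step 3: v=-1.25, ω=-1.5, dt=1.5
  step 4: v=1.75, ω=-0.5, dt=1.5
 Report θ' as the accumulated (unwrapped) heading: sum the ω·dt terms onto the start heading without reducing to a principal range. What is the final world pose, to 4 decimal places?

(0.6050, 5.1465, -4.7972)

step 1: θ'=-2.5472 (R=-0.2500) → pose (0.4235, 3.1679, -2.5472)
step 2: θ'=-1.7972 (R=1.3333) → pose (-0.1291, 2.3625, -1.7972)
step 3: θ'=-4.0472 (R=0.8333) → pose (1.3386, 2.6898, -4.0472)
step 4: θ'=-4.7972 (R=-3.5000) → pose (0.6050, 5.1465, -4.7972)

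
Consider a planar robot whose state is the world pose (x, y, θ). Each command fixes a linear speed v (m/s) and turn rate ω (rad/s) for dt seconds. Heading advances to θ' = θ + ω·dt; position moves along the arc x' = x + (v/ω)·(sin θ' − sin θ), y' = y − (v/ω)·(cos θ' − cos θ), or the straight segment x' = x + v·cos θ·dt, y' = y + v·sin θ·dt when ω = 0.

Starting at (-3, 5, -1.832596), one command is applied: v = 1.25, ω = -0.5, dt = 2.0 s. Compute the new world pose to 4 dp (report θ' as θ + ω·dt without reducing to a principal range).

(-4.6546, 3.2655, -2.8326)

θ' = -1.8326 + -0.5·2.0 = -2.8326
R = v/ω = 1.25/-0.5 = -2.5000
x' = -3 + -2.5000·(sin -2.8326 − sin -1.8326) = -4.6546
y' = 5 − -2.5000·(cos -2.8326 − cos -1.8326) = 3.2655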